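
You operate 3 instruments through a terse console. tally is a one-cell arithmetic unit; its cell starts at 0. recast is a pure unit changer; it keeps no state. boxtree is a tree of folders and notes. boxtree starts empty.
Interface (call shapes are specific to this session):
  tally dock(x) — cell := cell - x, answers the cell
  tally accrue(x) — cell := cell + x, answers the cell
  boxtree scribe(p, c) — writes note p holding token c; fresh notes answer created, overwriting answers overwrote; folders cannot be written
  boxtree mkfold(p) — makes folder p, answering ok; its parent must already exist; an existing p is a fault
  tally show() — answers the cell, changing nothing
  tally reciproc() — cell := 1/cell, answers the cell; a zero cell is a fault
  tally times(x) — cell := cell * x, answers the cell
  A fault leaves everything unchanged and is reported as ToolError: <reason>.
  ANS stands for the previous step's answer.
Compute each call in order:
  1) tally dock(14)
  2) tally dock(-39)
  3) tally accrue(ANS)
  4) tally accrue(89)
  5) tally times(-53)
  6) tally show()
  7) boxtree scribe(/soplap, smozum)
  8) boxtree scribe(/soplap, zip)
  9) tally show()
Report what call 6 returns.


→ tally dock(x=14)
← -14
→ tally dock(x=-39)
← 25
→ tally accrue(x=ANS)
← 50
→ tally accrue(x=89)
← 139
→ tally times(x=-53)
← -7367
→ tally show()
← -7367
→ boxtree scribe(p=/soplap, c=smozum)
← created
→ boxtree scribe(p=/soplap, c=zip)
← overwrote
→ tally show()
← -7367

Answer: -7367


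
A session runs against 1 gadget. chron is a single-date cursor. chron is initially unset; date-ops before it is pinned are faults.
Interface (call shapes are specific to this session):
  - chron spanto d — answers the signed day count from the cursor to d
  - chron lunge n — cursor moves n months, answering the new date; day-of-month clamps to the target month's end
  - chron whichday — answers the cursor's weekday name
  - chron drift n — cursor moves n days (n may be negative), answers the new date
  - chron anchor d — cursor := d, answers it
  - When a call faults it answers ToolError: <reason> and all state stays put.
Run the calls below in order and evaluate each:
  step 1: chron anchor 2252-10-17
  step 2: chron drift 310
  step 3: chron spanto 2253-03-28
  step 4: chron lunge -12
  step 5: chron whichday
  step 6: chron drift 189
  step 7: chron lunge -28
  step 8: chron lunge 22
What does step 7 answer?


>>> chron anchor 2252-10-17
[out] 2252-10-17
>>> chron drift 310
[out] 2253-08-23
>>> chron spanto 2253-03-28
[out] -148
>>> chron lunge -12
[out] 2252-08-23
>>> chron whichday
[out] Monday
>>> chron drift 189
[out] 2253-02-28
>>> chron lunge -28
[out] 2250-10-28
>>> chron lunge 22
[out] 2252-08-28

Answer: 2250-10-28


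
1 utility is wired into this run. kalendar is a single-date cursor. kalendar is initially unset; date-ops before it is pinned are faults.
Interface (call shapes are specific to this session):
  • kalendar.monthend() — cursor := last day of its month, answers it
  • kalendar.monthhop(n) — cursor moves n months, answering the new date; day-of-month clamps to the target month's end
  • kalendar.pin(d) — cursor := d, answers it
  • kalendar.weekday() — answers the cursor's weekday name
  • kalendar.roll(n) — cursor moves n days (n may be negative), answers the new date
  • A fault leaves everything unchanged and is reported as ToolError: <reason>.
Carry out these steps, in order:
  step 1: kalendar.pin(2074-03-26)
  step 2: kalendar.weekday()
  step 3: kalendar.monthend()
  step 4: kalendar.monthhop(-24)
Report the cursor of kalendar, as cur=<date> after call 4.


·→ pin(d='2074-03-26')
·← 2074-03-26
·→ weekday()
·← Monday
·→ monthend()
·← 2074-03-31
·→ monthhop(n='-24')
·← 2072-03-31

Answer: cur=2072-03-31


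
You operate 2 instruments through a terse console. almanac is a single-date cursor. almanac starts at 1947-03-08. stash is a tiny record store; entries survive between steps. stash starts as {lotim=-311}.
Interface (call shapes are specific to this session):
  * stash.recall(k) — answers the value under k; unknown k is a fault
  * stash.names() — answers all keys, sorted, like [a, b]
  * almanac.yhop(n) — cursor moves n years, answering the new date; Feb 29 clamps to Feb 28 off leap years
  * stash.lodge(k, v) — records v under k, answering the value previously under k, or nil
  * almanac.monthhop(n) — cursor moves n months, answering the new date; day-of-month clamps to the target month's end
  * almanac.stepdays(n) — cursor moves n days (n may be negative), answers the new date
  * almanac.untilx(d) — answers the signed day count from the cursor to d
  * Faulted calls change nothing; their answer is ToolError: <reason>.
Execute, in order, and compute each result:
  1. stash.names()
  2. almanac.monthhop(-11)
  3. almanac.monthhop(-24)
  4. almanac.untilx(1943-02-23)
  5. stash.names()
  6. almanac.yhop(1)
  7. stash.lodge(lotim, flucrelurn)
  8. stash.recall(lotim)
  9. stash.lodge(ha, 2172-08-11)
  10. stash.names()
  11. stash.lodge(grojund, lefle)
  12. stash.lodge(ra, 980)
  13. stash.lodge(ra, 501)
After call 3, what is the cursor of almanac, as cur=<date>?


! 1. stash.names() : [lotim]
! 2. almanac.monthhop(-11) : 1946-04-08
! 3. almanac.monthhop(-24) : 1944-04-08
! 4. almanac.untilx(1943-02-23) : -410
! 5. stash.names() : [lotim]
! 6. almanac.yhop(1) : 1945-04-08
! 7. stash.lodge(lotim, flucrelurn) : -311
! 8. stash.recall(lotim) : flucrelurn
! 9. stash.lodge(ha, 2172-08-11) : nil
! 10. stash.names() : [ha, lotim]
! 11. stash.lodge(grojund, lefle) : nil
! 12. stash.lodge(ra, 980) : nil
! 13. stash.lodge(ra, 501) : 980

Answer: cur=1944-04-08


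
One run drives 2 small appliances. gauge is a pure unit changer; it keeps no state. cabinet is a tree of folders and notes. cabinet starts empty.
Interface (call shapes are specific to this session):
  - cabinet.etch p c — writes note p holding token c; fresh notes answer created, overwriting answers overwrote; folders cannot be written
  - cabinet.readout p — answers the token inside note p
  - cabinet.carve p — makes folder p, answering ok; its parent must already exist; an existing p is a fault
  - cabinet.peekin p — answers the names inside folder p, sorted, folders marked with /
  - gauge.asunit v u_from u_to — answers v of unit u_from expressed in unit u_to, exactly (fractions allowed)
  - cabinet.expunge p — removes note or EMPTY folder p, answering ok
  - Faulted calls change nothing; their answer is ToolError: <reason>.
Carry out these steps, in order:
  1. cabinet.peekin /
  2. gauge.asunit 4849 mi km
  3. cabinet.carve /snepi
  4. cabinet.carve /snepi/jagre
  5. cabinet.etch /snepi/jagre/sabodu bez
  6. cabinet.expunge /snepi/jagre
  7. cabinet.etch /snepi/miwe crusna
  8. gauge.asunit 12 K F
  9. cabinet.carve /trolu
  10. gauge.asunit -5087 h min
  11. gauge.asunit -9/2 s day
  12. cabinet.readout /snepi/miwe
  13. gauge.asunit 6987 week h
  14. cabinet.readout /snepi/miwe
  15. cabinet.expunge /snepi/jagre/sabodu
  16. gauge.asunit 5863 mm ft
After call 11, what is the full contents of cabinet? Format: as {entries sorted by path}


Then cabinet.peekin using p=/, — result: [].
Next I call gauge.asunit using v=4849, u_from=mi, u_to=km, yielding 121932954/15625.
I use cabinet.carve using p=/snepi: ok.
Now I run cabinet.carve using p=/snepi/jagre, and get ok.
Now I run cabinet.etch using p=/snepi/jagre/sabodu, c=bez, which returns created.
Then cabinet.expunge using p=/snepi/jagre, → ToolError: not empty.
Calling cabinet.etch using p=/snepi/miwe, c=crusna, and observe created.
I run gauge.asunit using v=12, u_from=K, u_to=F: -43807/100.
I use cabinet.carve using p=/trolu, and see ok.
I invoke gauge.asunit using v=-5087, u_from=h, u_to=min, and get -305220.
I try gauge.asunit using v=-9/2, u_from=s, u_to=day, and observe -1/19200.
I invoke cabinet.readout using p=/snepi/miwe, and get crusna.
Then gauge.asunit using v=6987, u_from=week, u_to=h, and get 1173816.
I use cabinet.readout using p=/snepi/miwe, yielding crusna.
Invoking cabinet.expunge using p=/snepi/jagre/sabodu, — result: ok.
I invoke gauge.asunit using v=5863, u_from=mm, u_to=ft, → 29315/1524.

Answer: {snepi/, snepi/jagre/, snepi/jagre/sabodu=bez, snepi/miwe=crusna, trolu/}


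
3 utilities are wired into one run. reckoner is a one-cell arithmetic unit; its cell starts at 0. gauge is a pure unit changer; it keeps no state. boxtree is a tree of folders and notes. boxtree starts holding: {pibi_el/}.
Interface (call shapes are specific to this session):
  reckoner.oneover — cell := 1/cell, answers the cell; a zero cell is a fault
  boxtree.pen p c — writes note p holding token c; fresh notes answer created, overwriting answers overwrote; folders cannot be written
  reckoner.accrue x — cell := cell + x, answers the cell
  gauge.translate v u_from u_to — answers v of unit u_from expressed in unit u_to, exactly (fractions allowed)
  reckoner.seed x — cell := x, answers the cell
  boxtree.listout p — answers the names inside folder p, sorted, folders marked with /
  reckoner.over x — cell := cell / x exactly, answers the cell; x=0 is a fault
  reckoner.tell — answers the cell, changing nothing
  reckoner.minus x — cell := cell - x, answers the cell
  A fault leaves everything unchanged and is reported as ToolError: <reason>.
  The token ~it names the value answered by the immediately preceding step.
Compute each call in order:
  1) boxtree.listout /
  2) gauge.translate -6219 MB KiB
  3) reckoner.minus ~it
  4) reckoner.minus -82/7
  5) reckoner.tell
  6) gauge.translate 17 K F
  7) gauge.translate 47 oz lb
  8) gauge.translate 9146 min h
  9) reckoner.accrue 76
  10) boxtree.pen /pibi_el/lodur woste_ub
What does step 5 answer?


Answer: 680204437/112

Derivation:
Calling listout on p→/, → [pibi_el/].
I call translate on v→-6219, u_from→MB, u_to→KiB, giving -97171875/16.
Calling minus on x→~it, and observe 97171875/16.
I call minus on x→-82/7, and get 680204437/112.
Then tell(), and get 680204437/112.
I run translate on v→17, u_from→K, u_to→F, and see -42907/100.
I use translate on v→47, u_from→oz, u_to→lb, and observe 47/16.
I use translate on v→9146, u_from→min, u_to→h, which returns 4573/30.
Next I call accrue on x→76, and get 680212949/112.
I invoke pen on p→/pibi_el/lodur, c→woste_ub, giving created.


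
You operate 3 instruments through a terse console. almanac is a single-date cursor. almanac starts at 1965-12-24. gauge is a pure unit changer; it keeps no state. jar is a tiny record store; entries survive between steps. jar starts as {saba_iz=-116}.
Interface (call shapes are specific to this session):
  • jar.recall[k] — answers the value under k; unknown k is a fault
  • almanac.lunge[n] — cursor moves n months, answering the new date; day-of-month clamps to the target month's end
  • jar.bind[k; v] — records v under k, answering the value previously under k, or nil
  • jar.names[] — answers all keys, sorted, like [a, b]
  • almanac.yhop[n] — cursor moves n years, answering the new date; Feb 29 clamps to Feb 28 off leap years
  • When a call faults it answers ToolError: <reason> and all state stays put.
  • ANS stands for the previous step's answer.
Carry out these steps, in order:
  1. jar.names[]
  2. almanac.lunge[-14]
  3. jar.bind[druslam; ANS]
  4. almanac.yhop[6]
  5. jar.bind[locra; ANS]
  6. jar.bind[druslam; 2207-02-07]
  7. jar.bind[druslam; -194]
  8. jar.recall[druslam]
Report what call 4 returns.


Answer: 1970-10-24

Derivation:
I run jar.names(), and observe [saba_iz].
Invoking almanac.lunge(n='-14'), — result: 1964-10-24.
I invoke jar.bind(k='druslam', v='ANS'), — result: nil.
Invoking almanac.yhop(n='6'): 1970-10-24.
Then jar.bind(k='locra', v='ANS'), and see nil.
I call jar.bind(k='druslam', v='2207-02-07'), — result: 1964-10-24.
Next I call jar.bind(k='druslam', v='-194'), — result: 2207-02-07.
Calling jar.recall(k='druslam'), → -194.


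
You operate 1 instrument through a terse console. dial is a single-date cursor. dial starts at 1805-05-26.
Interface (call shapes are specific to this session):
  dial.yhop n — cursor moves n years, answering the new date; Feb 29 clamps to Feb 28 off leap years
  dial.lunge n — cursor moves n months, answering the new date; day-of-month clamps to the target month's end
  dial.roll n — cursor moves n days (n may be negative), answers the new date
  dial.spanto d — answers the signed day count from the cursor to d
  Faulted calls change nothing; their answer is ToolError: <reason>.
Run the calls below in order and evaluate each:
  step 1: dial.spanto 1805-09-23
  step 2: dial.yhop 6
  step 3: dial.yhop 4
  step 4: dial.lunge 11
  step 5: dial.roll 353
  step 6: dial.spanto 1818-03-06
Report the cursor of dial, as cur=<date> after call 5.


Answer: cur=1817-04-14

Derivation:
# 1. dial.spanto(1805-09-23) -> 120
# 2. dial.yhop(6) -> 1811-05-26
# 3. dial.yhop(4) -> 1815-05-26
# 4. dial.lunge(11) -> 1816-04-26
# 5. dial.roll(353) -> 1817-04-14
# 6. dial.spanto(1818-03-06) -> 326


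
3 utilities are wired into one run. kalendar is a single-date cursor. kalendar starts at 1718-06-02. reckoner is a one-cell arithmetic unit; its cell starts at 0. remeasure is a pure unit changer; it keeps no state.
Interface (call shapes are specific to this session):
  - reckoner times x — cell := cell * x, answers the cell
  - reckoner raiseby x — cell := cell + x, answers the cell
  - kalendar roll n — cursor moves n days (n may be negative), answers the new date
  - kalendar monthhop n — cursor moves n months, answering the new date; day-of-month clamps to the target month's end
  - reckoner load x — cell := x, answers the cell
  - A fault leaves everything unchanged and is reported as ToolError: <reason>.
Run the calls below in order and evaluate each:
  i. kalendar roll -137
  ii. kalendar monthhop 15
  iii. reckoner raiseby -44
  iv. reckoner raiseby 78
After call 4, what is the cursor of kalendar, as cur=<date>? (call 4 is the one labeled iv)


→ kalendar roll(-137)
← 1718-01-16
→ kalendar monthhop(15)
← 1719-04-16
→ reckoner raiseby(-44)
← -44
→ reckoner raiseby(78)
← 34

Answer: cur=1719-04-16


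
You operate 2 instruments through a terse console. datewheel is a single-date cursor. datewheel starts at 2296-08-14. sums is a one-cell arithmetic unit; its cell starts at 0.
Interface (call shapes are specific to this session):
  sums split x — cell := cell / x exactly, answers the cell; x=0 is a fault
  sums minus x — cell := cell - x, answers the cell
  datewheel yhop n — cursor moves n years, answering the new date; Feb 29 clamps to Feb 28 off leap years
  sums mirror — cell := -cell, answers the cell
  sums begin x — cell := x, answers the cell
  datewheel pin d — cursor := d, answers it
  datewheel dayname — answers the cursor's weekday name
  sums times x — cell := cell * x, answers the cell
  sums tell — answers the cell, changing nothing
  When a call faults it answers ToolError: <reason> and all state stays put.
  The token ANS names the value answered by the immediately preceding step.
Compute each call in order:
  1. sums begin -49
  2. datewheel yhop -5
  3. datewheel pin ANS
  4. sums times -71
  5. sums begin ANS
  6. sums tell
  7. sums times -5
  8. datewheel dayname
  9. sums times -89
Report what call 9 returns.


> sums begin x='-49'
[out] -49
> datewheel yhop n='-5'
[out] 2291-08-14
> datewheel pin d='ANS'
[out] 2291-08-14
> sums times x='-71'
[out] 3479
> sums begin x='ANS'
[out] 3479
> sums tell
[out] 3479
> sums times x='-5'
[out] -17395
> datewheel dayname
[out] Friday
> sums times x='-89'
[out] 1548155

Answer: 1548155


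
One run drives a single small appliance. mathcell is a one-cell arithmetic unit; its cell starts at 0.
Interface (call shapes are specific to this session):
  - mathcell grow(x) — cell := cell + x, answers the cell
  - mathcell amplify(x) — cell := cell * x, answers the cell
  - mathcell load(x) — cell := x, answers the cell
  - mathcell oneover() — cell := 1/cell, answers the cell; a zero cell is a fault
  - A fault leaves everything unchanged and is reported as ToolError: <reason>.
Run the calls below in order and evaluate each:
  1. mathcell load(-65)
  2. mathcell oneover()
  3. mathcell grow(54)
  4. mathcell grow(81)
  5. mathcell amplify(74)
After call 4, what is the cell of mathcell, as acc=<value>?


Answer: acc=8774/65

Derivation:
Step: mathcell load[-65]
Result: -65
Step: mathcell oneover[]
Result: -1/65
Step: mathcell grow[54]
Result: 3509/65
Step: mathcell grow[81]
Result: 8774/65
Step: mathcell amplify[74]
Result: 649276/65


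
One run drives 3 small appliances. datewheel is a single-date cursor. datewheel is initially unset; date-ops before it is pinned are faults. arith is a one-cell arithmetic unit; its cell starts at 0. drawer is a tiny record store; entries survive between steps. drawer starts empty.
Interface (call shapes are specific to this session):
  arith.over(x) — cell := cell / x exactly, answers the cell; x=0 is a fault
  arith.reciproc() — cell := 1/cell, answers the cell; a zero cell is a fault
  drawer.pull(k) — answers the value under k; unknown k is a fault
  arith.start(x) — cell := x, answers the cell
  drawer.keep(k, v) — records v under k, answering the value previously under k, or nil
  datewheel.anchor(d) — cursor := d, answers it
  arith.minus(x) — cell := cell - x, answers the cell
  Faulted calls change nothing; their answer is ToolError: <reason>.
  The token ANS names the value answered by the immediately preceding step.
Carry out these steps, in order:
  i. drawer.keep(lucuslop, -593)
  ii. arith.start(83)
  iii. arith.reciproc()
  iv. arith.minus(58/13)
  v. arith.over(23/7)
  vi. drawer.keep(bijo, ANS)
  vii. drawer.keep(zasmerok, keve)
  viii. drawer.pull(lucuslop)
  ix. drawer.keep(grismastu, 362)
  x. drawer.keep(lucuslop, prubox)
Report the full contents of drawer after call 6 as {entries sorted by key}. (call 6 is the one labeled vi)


Using keep with k=lucuslop, v=-593, giving nil.
Invoking start with x=83, → 83.
Calling reciproc(), and get 1/83.
Calling minus with x=58/13, which returns -4801/1079.
Now I run over with x=23/7, and see -33607/24817.
Calling keep with k=bijo, v=ANS, and observe nil.
Invoking keep with k=zasmerok, v=keve, → nil.
I use pull with k=lucuslop, and observe -593.
I use keep with k=grismastu, v=362, and see nil.
Using keep with k=lucuslop, v=prubox, — result: -593.

Answer: {bijo=-33607/24817, lucuslop=-593}


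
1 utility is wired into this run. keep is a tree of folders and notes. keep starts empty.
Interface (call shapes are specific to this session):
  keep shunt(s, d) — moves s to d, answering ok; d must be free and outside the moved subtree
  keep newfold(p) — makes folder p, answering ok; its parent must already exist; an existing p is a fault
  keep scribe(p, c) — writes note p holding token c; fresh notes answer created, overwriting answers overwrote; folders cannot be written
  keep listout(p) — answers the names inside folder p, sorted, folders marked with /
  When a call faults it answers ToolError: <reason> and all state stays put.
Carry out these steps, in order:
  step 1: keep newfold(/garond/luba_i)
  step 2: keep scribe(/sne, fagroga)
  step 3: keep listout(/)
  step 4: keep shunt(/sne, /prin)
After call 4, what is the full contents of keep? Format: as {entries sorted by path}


-- 1. keep newfold(p=/garond/luba_i) ~> ToolError: no parent
-- 2. keep scribe(p=/sne, c=fagroga) ~> created
-- 3. keep listout(p=/) ~> [sne]
-- 4. keep shunt(s=/sne, d=/prin) ~> ok

Answer: {prin=fagroga}


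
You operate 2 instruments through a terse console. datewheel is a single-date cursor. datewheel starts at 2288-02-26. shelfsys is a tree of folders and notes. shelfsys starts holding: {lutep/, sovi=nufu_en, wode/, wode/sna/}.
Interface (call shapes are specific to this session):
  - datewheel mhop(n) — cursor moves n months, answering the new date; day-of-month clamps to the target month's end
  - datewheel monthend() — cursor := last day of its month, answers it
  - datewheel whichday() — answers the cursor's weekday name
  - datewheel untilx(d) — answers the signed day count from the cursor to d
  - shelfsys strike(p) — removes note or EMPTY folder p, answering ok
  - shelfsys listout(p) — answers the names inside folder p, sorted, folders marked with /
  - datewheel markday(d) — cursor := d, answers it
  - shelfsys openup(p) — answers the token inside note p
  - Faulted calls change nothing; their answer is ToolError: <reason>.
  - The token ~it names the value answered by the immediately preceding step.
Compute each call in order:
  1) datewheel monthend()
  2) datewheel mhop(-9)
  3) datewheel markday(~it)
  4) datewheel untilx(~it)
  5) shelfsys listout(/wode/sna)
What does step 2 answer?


Answer: 2287-05-29

Derivation:
# datewheel monthend() == 2288-02-29
# datewheel mhop(-9) == 2287-05-29
# datewheel markday(~it) == 2287-05-29
# datewheel untilx(~it) == 0
# shelfsys listout(/wode/sna) == []


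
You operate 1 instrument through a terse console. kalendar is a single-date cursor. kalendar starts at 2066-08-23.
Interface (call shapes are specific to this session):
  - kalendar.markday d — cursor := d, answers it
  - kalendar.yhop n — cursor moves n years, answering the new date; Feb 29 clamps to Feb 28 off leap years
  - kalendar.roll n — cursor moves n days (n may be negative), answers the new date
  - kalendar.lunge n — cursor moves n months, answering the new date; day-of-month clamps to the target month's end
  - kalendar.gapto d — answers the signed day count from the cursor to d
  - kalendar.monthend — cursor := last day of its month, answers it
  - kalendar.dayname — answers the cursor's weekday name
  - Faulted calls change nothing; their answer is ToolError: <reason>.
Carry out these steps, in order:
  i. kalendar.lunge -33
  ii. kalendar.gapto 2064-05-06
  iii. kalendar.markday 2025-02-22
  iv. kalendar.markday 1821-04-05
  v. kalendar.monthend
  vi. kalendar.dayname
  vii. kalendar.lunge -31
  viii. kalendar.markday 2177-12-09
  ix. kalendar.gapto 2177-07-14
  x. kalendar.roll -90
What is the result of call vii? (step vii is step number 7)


Answer: 1818-09-30

Derivation:
~$ kalendar.lunge n→-33
= 2063-11-23
~$ kalendar.gapto d→2064-05-06
= 165
~$ kalendar.markday d→2025-02-22
= 2025-02-22
~$ kalendar.markday d→1821-04-05
= 1821-04-05
~$ kalendar.monthend
= 1821-04-30
~$ kalendar.dayname
= Monday
~$ kalendar.lunge n→-31
= 1818-09-30
~$ kalendar.markday d→2177-12-09
= 2177-12-09
~$ kalendar.gapto d→2177-07-14
= -148
~$ kalendar.roll n→-90
= 2177-09-10


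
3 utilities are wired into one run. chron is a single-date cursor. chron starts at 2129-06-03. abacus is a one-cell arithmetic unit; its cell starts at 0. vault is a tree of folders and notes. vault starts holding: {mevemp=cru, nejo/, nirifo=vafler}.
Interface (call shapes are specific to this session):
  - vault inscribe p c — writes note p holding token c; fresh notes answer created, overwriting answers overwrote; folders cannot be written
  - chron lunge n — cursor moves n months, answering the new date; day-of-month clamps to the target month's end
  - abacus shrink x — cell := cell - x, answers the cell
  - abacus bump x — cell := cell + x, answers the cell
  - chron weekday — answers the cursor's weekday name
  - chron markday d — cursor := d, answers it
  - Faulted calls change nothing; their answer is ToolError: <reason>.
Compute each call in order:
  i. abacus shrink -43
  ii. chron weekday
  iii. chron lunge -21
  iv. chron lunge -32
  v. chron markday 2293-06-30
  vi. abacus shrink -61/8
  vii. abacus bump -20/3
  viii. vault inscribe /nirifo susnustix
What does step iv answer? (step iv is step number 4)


Answer: 2125-01-03

Derivation:
>>> abacus shrink x=-43
[out] 43
>>> chron weekday
[out] Friday
>>> chron lunge n=-21
[out] 2127-09-03
>>> chron lunge n=-32
[out] 2125-01-03
>>> chron markday d=2293-06-30
[out] 2293-06-30
>>> abacus shrink x=-61/8
[out] 405/8
>>> abacus bump x=-20/3
[out] 1055/24
>>> vault inscribe p=/nirifo c=susnustix
[out] overwrote


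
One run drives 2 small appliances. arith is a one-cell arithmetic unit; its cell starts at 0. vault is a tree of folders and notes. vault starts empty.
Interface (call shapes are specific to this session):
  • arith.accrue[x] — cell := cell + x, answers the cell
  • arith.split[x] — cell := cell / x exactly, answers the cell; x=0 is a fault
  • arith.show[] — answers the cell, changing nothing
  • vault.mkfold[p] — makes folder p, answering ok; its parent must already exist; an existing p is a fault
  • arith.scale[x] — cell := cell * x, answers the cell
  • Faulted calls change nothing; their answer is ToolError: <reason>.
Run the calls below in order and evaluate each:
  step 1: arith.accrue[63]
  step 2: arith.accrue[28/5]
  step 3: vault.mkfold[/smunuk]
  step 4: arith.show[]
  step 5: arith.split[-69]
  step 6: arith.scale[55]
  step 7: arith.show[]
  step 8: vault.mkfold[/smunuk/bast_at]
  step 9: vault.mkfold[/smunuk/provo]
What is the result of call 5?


Answer: -343/345

Derivation:
> arith.accrue x→63
[out] 63
> arith.accrue x→28/5
[out] 343/5
> vault.mkfold p→/smunuk
[out] ok
> arith.show
[out] 343/5
> arith.split x→-69
[out] -343/345
> arith.scale x→55
[out] -3773/69
> arith.show
[out] -3773/69
> vault.mkfold p→/smunuk/bast_at
[out] ok
> vault.mkfold p→/smunuk/provo
[out] ok


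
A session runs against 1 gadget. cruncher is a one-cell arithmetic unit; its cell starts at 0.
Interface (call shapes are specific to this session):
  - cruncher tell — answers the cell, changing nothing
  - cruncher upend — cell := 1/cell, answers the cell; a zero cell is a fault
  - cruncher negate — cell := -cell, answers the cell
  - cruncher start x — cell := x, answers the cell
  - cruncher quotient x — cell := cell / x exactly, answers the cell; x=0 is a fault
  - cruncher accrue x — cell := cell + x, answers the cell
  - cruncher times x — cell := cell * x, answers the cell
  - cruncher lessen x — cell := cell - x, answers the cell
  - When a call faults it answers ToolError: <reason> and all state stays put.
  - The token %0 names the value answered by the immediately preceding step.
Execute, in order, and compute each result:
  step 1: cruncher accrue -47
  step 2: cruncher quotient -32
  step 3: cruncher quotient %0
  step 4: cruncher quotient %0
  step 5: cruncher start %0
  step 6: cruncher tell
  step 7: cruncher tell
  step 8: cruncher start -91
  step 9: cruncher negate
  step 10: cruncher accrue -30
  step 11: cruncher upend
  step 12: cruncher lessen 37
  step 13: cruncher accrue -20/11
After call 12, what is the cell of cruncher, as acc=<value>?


>> cruncher accrue(x→-47)
<< -47
>> cruncher quotient(x→-32)
<< 47/32
>> cruncher quotient(x→%0)
<< 1
>> cruncher quotient(x→%0)
<< 1
>> cruncher start(x→%0)
<< 1
>> cruncher tell()
<< 1
>> cruncher tell()
<< 1
>> cruncher start(x→-91)
<< -91
>> cruncher negate()
<< 91
>> cruncher accrue(x→-30)
<< 61
>> cruncher upend()
<< 1/61
>> cruncher lessen(x→37)
<< -2256/61
>> cruncher accrue(x→-20/11)
<< -26036/671

Answer: acc=-2256/61


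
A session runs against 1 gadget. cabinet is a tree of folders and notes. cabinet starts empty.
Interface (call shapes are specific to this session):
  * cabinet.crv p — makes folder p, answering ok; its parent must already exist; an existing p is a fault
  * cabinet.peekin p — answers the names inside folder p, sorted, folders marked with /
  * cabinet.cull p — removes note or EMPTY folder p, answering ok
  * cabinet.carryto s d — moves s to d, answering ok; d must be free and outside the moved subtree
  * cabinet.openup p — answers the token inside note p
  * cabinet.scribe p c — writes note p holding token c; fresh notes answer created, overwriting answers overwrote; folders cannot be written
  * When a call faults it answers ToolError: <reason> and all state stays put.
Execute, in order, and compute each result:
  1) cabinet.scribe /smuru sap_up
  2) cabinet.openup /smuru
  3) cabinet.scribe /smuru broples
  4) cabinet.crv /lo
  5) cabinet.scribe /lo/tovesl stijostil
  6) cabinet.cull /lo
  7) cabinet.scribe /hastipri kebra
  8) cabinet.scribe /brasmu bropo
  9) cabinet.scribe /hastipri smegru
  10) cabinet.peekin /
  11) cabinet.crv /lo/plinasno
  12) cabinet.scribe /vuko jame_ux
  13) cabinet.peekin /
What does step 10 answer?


Answer: [brasmu, hastipri, lo/, smuru]

Derivation:
! 1. cabinet.scribe(p: /smuru, c: sap_up) ~> created
! 2. cabinet.openup(p: /smuru) ~> sap_up
! 3. cabinet.scribe(p: /smuru, c: broples) ~> overwrote
! 4. cabinet.crv(p: /lo) ~> ok
! 5. cabinet.scribe(p: /lo/tovesl, c: stijostil) ~> created
! 6. cabinet.cull(p: /lo) ~> ToolError: not empty
! 7. cabinet.scribe(p: /hastipri, c: kebra) ~> created
! 8. cabinet.scribe(p: /brasmu, c: bropo) ~> created
! 9. cabinet.scribe(p: /hastipri, c: smegru) ~> overwrote
! 10. cabinet.peekin(p: /) ~> [brasmu, hastipri, lo/, smuru]
! 11. cabinet.crv(p: /lo/plinasno) ~> ok
! 12. cabinet.scribe(p: /vuko, c: jame_ux) ~> created
! 13. cabinet.peekin(p: /) ~> [brasmu, hastipri, lo/, smuru, vuko]


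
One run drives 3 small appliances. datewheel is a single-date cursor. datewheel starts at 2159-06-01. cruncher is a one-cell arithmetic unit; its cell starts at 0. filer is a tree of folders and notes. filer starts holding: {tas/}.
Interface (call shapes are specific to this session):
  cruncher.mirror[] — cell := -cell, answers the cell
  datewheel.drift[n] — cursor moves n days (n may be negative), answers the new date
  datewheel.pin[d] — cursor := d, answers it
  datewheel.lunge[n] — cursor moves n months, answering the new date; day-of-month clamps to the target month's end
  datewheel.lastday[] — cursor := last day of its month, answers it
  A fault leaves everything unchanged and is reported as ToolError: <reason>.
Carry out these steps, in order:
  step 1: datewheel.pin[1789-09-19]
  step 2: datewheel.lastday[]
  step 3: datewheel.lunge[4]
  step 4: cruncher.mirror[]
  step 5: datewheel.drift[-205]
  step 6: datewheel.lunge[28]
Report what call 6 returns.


// pin(1789-09-19) -> 1789-09-19
// lastday() -> 1789-09-30
// lunge(4) -> 1790-01-30
// mirror() -> 0
// drift(-205) -> 1789-07-09
// lunge(28) -> 1791-11-09

Answer: 1791-11-09


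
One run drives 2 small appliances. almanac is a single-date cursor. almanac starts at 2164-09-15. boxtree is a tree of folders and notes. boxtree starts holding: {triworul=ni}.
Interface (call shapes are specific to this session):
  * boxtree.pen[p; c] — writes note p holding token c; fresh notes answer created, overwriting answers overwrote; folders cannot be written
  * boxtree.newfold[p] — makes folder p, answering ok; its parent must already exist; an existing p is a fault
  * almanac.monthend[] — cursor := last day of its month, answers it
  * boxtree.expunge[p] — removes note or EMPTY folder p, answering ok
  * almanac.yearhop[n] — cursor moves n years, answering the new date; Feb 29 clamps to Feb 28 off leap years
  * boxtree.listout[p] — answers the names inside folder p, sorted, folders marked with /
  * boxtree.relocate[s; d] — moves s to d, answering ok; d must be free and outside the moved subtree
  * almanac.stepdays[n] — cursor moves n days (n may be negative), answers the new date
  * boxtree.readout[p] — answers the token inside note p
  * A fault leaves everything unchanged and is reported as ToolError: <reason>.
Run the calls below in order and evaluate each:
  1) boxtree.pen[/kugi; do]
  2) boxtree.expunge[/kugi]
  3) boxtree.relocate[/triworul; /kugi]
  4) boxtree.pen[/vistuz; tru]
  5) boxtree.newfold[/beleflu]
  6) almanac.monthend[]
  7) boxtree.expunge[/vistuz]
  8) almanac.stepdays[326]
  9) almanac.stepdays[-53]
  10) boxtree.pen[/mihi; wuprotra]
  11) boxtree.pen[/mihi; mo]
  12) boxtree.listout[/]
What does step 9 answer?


→ pen(p='/kugi', c='do')
← created
→ expunge(p='/kugi')
← ok
→ relocate(s='/triworul', d='/kugi')
← ok
→ pen(p='/vistuz', c='tru')
← created
→ newfold(p='/beleflu')
← ok
→ monthend()
← 2164-09-30
→ expunge(p='/vistuz')
← ok
→ stepdays(n='326')
← 2165-08-22
→ stepdays(n='-53')
← 2165-06-30
→ pen(p='/mihi', c='wuprotra')
← created
→ pen(p='/mihi', c='mo')
← overwrote
→ listout(p='/')
← [beleflu/, kugi, mihi]

Answer: 2165-06-30


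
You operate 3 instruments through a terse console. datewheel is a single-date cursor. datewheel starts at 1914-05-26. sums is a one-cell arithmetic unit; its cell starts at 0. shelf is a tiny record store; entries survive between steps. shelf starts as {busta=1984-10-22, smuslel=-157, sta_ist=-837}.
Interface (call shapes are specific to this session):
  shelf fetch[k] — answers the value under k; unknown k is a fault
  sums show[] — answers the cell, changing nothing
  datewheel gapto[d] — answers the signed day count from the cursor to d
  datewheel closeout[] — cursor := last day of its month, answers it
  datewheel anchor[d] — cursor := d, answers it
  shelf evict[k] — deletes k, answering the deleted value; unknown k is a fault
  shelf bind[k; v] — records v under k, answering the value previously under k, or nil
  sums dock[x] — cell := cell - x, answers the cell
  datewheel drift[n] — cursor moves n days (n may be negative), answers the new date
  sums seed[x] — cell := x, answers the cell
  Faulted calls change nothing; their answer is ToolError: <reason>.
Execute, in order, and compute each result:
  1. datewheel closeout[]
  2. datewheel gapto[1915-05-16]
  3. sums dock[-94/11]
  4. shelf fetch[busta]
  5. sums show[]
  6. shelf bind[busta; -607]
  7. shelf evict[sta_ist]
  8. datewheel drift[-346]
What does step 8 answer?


Answer: 1913-06-19

Derivation:
>> datewheel closeout()
<< 1914-05-31
>> datewheel gapto(d→1915-05-16)
<< 350
>> sums dock(x→-94/11)
<< 94/11
>> shelf fetch(k→busta)
<< 1984-10-22
>> sums show()
<< 94/11
>> shelf bind(k→busta, v→-607)
<< 1984-10-22
>> shelf evict(k→sta_ist)
<< -837
>> datewheel drift(n→-346)
<< 1913-06-19


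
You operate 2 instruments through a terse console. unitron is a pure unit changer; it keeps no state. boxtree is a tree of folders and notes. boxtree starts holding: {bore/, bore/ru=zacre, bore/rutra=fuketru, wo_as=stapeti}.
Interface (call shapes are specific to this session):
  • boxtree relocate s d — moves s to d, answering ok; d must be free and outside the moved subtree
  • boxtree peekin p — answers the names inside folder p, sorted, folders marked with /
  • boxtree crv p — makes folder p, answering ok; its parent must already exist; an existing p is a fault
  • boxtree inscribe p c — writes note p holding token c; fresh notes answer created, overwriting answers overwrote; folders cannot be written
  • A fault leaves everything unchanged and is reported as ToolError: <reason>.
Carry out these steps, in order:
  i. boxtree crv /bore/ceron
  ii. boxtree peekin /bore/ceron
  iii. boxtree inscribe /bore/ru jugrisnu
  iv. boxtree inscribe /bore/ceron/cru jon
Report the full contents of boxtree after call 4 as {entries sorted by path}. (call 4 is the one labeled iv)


Answer: {bore/, bore/ceron/, bore/ceron/cru=jon, bore/ru=jugrisnu, bore/rutra=fuketru, wo_as=stapeti}

Derivation:
I invoke boxtree crv(p→/bore/ceron), and get ok.
Invoking boxtree peekin(p→/bore/ceron), — result: [].
Now I run boxtree inscribe(p→/bore/ru, c→jugrisnu), → overwrote.
Calling boxtree inscribe(p→/bore/ceron/cru, c→jon), — result: created.


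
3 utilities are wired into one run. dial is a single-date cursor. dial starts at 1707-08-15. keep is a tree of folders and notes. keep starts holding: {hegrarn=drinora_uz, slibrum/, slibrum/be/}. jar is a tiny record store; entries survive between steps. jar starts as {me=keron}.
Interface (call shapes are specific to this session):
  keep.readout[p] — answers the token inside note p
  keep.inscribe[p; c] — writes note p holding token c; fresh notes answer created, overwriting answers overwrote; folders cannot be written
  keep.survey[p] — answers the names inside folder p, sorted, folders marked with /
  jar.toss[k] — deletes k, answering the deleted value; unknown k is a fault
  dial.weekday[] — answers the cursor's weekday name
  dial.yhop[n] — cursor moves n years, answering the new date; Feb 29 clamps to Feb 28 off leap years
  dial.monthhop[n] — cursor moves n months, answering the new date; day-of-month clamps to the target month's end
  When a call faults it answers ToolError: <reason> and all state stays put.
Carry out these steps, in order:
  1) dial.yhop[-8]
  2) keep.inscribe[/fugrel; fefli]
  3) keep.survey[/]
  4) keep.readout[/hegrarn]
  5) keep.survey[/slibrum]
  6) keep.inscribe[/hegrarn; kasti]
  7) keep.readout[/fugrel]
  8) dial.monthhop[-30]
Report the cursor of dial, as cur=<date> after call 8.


// 1. dial.yhop(-8) => 1699-08-15
// 2. keep.inscribe(/fugrel, fefli) => created
// 3. keep.survey(/) => [fugrel, hegrarn, slibrum/]
// 4. keep.readout(/hegrarn) => drinora_uz
// 5. keep.survey(/slibrum) => [be/]
// 6. keep.inscribe(/hegrarn, kasti) => overwrote
// 7. keep.readout(/fugrel) => fefli
// 8. dial.monthhop(-30) => 1697-02-15

Answer: cur=1697-02-15


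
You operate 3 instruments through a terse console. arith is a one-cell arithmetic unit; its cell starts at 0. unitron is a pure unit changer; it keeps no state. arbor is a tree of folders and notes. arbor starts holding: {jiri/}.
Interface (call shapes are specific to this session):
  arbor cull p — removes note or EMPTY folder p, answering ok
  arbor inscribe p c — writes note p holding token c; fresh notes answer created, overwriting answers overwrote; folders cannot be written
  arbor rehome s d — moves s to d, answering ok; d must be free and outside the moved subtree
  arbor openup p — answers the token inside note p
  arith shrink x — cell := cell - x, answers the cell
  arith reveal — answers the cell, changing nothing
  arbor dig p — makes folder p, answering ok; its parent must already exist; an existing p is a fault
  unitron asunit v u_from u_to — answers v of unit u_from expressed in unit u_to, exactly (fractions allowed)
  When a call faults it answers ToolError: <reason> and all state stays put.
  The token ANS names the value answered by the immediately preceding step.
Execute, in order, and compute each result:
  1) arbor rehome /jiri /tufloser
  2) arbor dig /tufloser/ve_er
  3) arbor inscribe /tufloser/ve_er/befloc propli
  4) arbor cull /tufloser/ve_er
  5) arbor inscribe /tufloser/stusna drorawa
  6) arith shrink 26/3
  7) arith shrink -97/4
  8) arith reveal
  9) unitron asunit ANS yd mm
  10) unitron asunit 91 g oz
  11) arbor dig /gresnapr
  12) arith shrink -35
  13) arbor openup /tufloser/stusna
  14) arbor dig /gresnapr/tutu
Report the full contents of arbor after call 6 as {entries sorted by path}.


Answer: {tufloser/, tufloser/stusna=drorawa, tufloser/ve_er/, tufloser/ve_er/befloc=propli}

Derivation:
-- arbor rehome(s: /jiri, d: /tufloser) ~> ok
-- arbor dig(p: /tufloser/ve_er) ~> ok
-- arbor inscribe(p: /tufloser/ve_er/befloc, c: propli) ~> created
-- arbor cull(p: /tufloser/ve_er) ~> ToolError: not empty
-- arbor inscribe(p: /tufloser/stusna, c: drorawa) ~> created
-- arith shrink(x: 26/3) ~> -26/3
-- arith shrink(x: -97/4) ~> 187/12
-- arith reveal() ~> 187/12
-- unitron asunit(v: ANS, u_from: yd, u_to: mm) ~> 71247/5
-- unitron asunit(v: 91, u_from: g, u_to: oz) ~> 20800000/6479891
-- arbor dig(p: /gresnapr) ~> ok
-- arith shrink(x: -35) ~> 607/12
-- arbor openup(p: /tufloser/stusna) ~> drorawa
-- arbor dig(p: /gresnapr/tutu) ~> ok


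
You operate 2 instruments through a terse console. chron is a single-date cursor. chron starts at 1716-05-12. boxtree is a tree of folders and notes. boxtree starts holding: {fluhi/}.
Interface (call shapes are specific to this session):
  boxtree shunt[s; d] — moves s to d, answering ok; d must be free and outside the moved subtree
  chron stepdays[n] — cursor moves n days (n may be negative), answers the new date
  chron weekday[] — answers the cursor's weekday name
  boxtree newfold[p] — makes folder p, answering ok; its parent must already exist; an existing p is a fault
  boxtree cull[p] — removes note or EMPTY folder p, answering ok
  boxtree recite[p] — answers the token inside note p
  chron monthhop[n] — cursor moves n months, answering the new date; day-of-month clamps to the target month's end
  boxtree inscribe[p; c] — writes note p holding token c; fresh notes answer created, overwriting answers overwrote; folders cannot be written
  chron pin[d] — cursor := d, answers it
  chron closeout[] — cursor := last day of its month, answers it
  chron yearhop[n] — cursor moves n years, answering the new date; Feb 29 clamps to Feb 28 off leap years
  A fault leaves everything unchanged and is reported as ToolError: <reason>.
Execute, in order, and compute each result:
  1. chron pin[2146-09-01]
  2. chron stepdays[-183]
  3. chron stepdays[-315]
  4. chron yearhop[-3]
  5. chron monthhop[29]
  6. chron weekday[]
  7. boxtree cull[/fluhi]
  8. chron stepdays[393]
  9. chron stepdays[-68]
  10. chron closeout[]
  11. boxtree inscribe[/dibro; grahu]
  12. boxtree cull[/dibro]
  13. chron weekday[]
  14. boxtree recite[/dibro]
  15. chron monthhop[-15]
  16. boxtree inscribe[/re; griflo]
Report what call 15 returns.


[in] chron pin d='2146-09-01'
[out] 2146-09-01
[in] chron stepdays n='-183'
[out] 2146-03-02
[in] chron stepdays n='-315'
[out] 2145-04-21
[in] chron yearhop n='-3'
[out] 2142-04-21
[in] chron monthhop n='29'
[out] 2144-09-21
[in] chron weekday
[out] Monday
[in] boxtree cull p='/fluhi'
[out] ok
[in] chron stepdays n='393'
[out] 2145-10-19
[in] chron stepdays n='-68'
[out] 2145-08-12
[in] chron closeout
[out] 2145-08-31
[in] boxtree inscribe p='/dibro' c='grahu'
[out] created
[in] boxtree cull p='/dibro'
[out] ok
[in] chron weekday
[out] Tuesday
[in] boxtree recite p='/dibro'
[out] ToolError: not found
[in] chron monthhop n='-15'
[out] 2144-05-31
[in] boxtree inscribe p='/re' c='griflo'
[out] created

Answer: 2144-05-31
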